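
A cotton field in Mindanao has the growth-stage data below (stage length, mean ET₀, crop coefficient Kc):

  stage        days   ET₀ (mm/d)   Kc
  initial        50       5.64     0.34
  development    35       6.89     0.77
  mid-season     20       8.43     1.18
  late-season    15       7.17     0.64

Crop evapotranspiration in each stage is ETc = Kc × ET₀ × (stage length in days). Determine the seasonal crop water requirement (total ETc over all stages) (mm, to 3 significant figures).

initial: 0.34 × 5.64 × 50 = 95.88 mm
development: 0.77 × 6.89 × 35 = 185.69 mm
mid-season: 1.18 × 8.43 × 20 = 198.95 mm
late-season: 0.64 × 7.17 × 15 = 68.83 mm
Seasonal total = 549.35 mm

549 mm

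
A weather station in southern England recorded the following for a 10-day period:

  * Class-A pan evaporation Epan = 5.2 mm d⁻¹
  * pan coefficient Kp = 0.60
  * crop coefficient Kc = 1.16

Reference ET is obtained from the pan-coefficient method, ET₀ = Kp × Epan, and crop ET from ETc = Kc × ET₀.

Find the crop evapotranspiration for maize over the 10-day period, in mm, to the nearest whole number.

ET₀ = 0.60 × 5.2 = 3.1200 mm/d
ETc = Kc × ET₀ = 1.16 × 3.1200 = 3.6192 mm/d
Over 10 days: 3.6192 × 10 = 36.192 mm

36 mm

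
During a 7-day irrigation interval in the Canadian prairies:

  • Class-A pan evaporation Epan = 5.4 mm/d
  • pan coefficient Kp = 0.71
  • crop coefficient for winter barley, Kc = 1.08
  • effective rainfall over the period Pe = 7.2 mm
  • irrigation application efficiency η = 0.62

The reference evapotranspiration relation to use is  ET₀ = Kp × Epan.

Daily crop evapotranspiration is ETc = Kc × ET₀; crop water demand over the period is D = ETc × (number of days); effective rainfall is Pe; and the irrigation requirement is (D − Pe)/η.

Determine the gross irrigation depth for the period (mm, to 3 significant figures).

35.1 mm

ET₀ = 0.71 × 5.4 = 3.8340 mm/d
ETc = Kc × ET₀ = 1.08 × 3.8340 = 4.1407 mm/d
Crop demand D = ETc × 7 d = 4.1407 × 7 = 28.985 mm
D − Pe = 28.985 − 7.2 = 21.785 mm
Gross irrigation = 21.785 / 0.62 = 35.137 mm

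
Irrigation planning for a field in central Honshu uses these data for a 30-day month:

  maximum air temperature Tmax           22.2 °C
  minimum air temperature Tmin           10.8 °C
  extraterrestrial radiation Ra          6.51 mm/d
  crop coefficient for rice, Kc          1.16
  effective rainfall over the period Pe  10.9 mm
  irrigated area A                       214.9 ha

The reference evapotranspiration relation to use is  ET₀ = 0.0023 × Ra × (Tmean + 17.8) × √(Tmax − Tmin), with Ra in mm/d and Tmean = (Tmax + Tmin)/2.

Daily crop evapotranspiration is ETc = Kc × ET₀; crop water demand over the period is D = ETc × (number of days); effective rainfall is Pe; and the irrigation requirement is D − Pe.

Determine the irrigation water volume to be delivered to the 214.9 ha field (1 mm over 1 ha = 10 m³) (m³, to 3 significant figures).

Tmean = (22.2 + 10.8)/2 = 16.50 °C
ET₀ = 0.0023 × 6.51 × (16.50 + 17.8) × √11.4 = 0.0023 × 6.51 × 34.30 × 3.3764 = 1.7340 mm/d
ETc = Kc × ET₀ = 1.16 × 1.7340 = 2.0114 mm/d
Crop demand D = ETc × 30 d = 2.0114 × 30 = 60.342 mm
D − Pe = 60.342 − 10.9 = 49.442 mm
Volume = 49.442 mm × 214.9 ha × 10 = 106250.9 m³

106000 m³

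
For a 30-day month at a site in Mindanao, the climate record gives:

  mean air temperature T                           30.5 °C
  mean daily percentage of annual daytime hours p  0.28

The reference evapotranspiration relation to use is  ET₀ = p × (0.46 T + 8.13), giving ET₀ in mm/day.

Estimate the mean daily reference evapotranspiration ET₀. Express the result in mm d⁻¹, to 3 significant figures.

ET₀ = 0.28 × (0.46 × 30.5 + 8.13) = 0.28 × 22.160 = 6.2048 mm/d

6.20 mm d⁻¹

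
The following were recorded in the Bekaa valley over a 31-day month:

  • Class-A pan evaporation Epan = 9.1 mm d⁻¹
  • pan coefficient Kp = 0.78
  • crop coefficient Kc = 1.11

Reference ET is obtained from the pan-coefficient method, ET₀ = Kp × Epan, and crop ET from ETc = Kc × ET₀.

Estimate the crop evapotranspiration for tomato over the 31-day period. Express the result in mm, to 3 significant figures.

ET₀ = 0.78 × 9.1 = 7.0980 mm/d
ETc = Kc × ET₀ = 1.11 × 7.0980 = 7.8788 mm/d
Over 31 days: 7.8788 × 31 = 244.243 mm

244 mm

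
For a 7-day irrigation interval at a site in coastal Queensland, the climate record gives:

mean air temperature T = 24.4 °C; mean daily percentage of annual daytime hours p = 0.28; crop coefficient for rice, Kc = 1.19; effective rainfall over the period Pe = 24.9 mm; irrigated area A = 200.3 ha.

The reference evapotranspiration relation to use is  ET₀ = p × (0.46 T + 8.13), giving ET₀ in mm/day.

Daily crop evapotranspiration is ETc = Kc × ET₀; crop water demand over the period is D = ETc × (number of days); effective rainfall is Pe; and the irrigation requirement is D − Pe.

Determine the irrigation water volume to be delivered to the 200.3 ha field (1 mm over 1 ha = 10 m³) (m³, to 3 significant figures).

40500 m³

ET₀ = 0.28 × (0.46 × 24.4 + 8.13) = 0.28 × 19.354 = 5.4191 mm/d
ETc = Kc × ET₀ = 1.19 × 5.4191 = 6.4487 mm/d
Crop demand D = ETc × 7 d = 6.4487 × 7 = 45.141 mm
D − Pe = 45.141 − 24.9 = 20.241 mm
Volume = 20.241 mm × 200.3 ha × 10 = 40542.7 m³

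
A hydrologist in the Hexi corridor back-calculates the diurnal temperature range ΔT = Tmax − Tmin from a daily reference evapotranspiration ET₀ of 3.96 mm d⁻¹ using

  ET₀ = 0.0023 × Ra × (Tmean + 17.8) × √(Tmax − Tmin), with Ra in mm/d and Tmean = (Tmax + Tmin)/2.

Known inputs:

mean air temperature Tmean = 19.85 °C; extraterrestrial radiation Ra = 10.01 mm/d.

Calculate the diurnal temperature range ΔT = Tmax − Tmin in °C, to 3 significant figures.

20.9 °C

√ΔT = ET₀ / [0.0023 × Ra × (Tmean+17.8)] = 3.96 / (0.0023 × 10.01 × 37.65) = 4.5684
ΔT = 4.5684² = 20.870 °C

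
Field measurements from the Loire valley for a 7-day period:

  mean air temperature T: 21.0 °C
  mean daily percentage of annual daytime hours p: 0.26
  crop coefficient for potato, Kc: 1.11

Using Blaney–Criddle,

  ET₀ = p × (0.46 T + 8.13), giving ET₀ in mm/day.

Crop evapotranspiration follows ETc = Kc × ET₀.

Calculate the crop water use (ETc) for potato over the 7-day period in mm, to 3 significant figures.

ET₀ = 0.26 × (0.46 × 21.0 + 8.13) = 0.26 × 17.790 = 4.6254 mm/d
ETc = Kc × ET₀ = 1.11 × 4.6254 = 5.1342 mm/d
Over 7 days: 5.1342 × 7 = 35.939 mm

35.9 mm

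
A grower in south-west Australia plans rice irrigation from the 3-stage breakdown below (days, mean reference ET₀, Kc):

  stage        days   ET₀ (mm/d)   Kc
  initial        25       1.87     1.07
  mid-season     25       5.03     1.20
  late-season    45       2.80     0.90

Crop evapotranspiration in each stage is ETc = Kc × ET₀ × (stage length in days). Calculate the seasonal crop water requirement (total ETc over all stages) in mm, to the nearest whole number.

initial: 1.07 × 1.87 × 25 = 50.02 mm
mid-season: 1.20 × 5.03 × 25 = 150.90 mm
late-season: 0.90 × 2.80 × 45 = 113.40 mm
Seasonal total = 314.32 mm

314 mm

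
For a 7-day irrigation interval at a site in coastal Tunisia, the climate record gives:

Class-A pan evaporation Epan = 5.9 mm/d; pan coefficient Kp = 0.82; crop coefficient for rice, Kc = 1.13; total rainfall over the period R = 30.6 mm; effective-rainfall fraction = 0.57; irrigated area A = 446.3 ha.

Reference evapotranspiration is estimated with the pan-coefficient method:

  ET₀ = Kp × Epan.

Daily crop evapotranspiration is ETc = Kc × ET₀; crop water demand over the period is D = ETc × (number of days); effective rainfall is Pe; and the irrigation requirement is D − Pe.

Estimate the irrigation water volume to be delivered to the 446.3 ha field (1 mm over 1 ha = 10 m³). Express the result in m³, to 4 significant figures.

ET₀ = 0.82 × 5.9 = 4.8380 mm/d
ETc = Kc × ET₀ = 1.13 × 4.8380 = 5.4669 mm/d
Crop demand D = ETc × 7 d = 5.4669 × 7 = 38.268 mm
Pe = 0.57 × 30.6 = 17.442 mm
D − Pe = 38.268 − 17.442 = 20.826 mm
Volume = 20.826 mm × 446.3 ha × 10 = 92946.4 m³

92950 m³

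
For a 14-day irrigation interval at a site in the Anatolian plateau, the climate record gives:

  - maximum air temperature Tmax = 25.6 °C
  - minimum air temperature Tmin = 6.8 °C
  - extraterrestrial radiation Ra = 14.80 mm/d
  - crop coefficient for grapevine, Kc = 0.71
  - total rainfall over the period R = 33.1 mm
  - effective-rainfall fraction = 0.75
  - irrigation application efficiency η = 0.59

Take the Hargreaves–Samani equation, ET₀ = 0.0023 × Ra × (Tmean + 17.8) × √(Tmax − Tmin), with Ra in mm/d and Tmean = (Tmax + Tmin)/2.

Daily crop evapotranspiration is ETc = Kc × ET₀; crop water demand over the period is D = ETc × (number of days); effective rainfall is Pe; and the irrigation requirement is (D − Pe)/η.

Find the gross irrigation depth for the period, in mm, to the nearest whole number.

Tmean = (25.6 + 6.8)/2 = 16.20 °C
ET₀ = 0.0023 × 14.80 × (16.20 + 17.8) × √18.8 = 0.0023 × 14.80 × 34.00 × 4.3359 = 5.0182 mm/d
ETc = Kc × ET₀ = 0.71 × 5.0182 = 3.5629 mm/d
Crop demand D = ETc × 14 d = 3.5629 × 14 = 49.881 mm
Pe = 0.75 × 33.1 = 24.825 mm
D − Pe = 49.881 − 24.825 = 25.056 mm
Gross irrigation = 25.056 / 0.59 = 42.468 mm

42 mm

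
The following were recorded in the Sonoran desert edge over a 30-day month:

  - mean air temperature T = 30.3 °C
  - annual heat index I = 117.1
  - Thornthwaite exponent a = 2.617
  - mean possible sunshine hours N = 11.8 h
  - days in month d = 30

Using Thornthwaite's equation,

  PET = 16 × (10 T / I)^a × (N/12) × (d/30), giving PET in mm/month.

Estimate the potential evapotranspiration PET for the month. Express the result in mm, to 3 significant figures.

10T/I = 10 × 30.3 / 117.1 = 2.5875
(10T/I)^a = 2.5875^2.617 = 12.0367
Uncorrected PET = 16 × 12.0367 = 192.587 mm
Correction = (N/12)(d/30) = (11.8/12)(30/30) = 0.9833
PET = 192.587 × 0.9833 = 189.371 mm/month

189 mm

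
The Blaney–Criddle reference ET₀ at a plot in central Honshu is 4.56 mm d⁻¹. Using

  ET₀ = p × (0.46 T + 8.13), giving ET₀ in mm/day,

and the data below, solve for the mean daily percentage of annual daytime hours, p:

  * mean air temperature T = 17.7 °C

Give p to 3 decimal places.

0.280

p = ET₀ / (0.46 T + 8.13) = 4.56 / (0.46 × 17.7 + 8.13) = 4.56 / 16.272 = 0.2802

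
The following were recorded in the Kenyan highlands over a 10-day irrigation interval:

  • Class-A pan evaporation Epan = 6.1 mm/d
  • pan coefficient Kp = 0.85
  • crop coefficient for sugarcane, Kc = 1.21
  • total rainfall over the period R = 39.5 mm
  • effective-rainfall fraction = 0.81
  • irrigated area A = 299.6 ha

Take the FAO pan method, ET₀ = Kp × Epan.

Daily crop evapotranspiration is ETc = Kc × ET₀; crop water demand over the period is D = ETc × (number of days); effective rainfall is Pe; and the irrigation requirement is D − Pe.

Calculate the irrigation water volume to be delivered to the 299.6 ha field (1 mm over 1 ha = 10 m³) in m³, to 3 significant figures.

ET₀ = 0.85 × 6.1 = 5.1850 mm/d
ETc = Kc × ET₀ = 1.21 × 5.1850 = 6.2739 mm/d
Crop demand D = ETc × 10 d = 6.2739 × 10 = 62.739 mm
Pe = 0.81 × 39.5 = 31.995 mm
D − Pe = 62.739 − 31.995 = 30.744 mm
Volume = 30.744 mm × 299.6 ha × 10 = 92109.0 m³

92100 m³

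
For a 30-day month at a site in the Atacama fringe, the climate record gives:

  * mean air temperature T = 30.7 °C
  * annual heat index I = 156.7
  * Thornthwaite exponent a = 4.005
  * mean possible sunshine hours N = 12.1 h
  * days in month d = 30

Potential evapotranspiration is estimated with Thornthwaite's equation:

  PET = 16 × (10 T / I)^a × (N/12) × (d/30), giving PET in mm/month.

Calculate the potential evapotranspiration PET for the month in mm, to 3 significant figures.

238 mm

10T/I = 10 × 30.7 / 156.7 = 1.9592
(10T/I)^a = 1.9592^4.005 = 14.7834
Uncorrected PET = 16 × 14.7834 = 236.534 mm
Correction = (N/12)(d/30) = (12.1/12)(30/30) = 1.0083
PET = 236.534 × 1.0083 = 238.497 mm/month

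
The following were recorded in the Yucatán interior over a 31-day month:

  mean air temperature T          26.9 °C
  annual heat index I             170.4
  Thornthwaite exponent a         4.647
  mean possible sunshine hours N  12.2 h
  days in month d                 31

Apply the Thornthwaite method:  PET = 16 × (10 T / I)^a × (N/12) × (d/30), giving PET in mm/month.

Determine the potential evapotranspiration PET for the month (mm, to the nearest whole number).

10T/I = 10 × 26.9 / 170.4 = 1.5786
(10T/I)^a = 1.5786^4.647 = 8.3439
Uncorrected PET = 16 × 8.3439 = 133.502 mm
Correction = (N/12)(d/30) = (12.2/12)(31/30) = 1.0506
PET = 133.502 × 1.0506 = 140.257 mm/month

140 mm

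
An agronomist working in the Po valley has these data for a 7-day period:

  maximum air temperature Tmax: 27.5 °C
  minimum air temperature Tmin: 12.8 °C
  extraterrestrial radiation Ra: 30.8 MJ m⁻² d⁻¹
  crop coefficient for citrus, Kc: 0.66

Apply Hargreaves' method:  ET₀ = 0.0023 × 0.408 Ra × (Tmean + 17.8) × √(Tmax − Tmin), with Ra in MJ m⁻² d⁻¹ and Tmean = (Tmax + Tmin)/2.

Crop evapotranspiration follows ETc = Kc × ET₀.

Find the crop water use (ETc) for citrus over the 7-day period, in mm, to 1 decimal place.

19.4 mm

Tmean = (27.5 + 12.8)/2 = 20.15 °C
0.408 Ra = 0.408 × 30.8 = 12.5664 mm/d equivalent
ET₀ = 0.0023 × 12.5664 × (20.15 + 17.8) × √14.7 = 0.0023 × 12.5664 × 37.95 × 3.8341 = 4.2055 mm/d
ETc = Kc × ET₀ = 0.66 × 4.2055 = 2.7756 mm/d
Over 7 days: 2.7756 × 7 = 19.429 mm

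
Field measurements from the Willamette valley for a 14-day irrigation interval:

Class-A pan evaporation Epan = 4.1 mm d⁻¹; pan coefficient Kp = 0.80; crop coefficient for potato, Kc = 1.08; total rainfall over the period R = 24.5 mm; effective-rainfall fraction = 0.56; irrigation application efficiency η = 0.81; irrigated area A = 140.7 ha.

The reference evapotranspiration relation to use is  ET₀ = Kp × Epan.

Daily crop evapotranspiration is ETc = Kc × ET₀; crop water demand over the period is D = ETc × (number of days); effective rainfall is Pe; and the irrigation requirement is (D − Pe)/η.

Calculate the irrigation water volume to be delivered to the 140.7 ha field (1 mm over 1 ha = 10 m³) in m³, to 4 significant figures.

ET₀ = 0.80 × 4.1 = 3.2800 mm/d
ETc = Kc × ET₀ = 1.08 × 3.2800 = 3.5424 mm/d
Crop demand D = ETc × 14 d = 3.5424 × 14 = 49.594 mm
Pe = 0.56 × 24.5 = 13.720 mm
D − Pe = 49.594 − 13.720 = 35.874 mm
Gross irrigation = 35.874 / 0.81 = 44.289 mm
Volume = 44.289 mm × 140.7 ha × 10 = 62314.6 m³

62310 m³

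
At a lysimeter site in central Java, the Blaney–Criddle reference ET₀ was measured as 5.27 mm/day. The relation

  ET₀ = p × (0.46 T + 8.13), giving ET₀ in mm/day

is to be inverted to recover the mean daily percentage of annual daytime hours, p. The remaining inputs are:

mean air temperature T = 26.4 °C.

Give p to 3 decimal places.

0.260

p = ET₀ / (0.46 T + 8.13) = 5.27 / (0.46 × 26.4 + 8.13) = 5.27 / 20.274 = 0.2599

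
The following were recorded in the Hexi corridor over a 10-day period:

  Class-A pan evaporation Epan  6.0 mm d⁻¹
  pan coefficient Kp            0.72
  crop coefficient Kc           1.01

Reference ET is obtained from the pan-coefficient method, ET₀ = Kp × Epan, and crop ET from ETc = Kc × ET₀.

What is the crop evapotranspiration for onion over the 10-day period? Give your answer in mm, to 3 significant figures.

ET₀ = 0.72 × 6.0 = 4.3200 mm/d
ETc = Kc × ET₀ = 1.01 × 4.3200 = 4.3632 mm/d
Over 10 days: 4.3632 × 10 = 43.632 mm

43.6 mm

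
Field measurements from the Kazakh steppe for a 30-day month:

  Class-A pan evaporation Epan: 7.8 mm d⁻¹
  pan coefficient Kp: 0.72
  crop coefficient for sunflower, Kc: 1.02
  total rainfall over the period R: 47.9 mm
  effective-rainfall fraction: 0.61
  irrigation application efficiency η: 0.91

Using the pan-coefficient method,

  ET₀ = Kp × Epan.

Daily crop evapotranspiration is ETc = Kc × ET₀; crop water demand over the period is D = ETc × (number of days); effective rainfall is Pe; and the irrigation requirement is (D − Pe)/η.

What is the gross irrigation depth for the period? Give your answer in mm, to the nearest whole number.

ET₀ = 0.72 × 7.8 = 5.6160 mm/d
ETc = Kc × ET₀ = 1.02 × 5.6160 = 5.7283 mm/d
Crop demand D = ETc × 30 d = 5.7283 × 30 = 171.849 mm
Pe = 0.61 × 47.9 = 29.219 mm
D − Pe = 171.849 − 29.219 = 142.630 mm
Gross irrigation = 142.630 / 0.91 = 156.736 mm

157 mm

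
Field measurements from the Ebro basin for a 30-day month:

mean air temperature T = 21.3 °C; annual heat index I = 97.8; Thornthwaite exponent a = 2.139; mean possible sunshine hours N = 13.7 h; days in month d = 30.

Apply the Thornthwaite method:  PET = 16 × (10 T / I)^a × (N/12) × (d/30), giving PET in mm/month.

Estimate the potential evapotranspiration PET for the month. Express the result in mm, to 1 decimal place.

10T/I = 10 × 21.3 / 97.8 = 2.1779
(10T/I)^a = 2.1779^2.139 = 5.2852
Uncorrected PET = 16 × 5.2852 = 84.563 mm
Correction = (N/12)(d/30) = (13.7/12)(30/30) = 1.1417
PET = 84.563 × 1.1417 = 96.546 mm/month

96.5 mm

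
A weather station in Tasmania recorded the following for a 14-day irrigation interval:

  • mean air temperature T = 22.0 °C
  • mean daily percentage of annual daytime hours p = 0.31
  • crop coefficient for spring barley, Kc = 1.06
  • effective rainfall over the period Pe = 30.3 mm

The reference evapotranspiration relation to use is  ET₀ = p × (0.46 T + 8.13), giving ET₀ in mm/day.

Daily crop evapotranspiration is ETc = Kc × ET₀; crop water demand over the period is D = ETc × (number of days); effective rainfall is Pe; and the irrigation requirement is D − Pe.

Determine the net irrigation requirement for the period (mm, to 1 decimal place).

ET₀ = 0.31 × (0.46 × 22.0 + 8.13) = 0.31 × 18.250 = 5.6575 mm/d
ETc = Kc × ET₀ = 1.06 × 5.6575 = 5.9970 mm/d
Crop demand D = ETc × 14 d = 5.9970 × 14 = 83.958 mm
D − Pe = 83.958 − 30.3 = 53.658 mm

53.7 mm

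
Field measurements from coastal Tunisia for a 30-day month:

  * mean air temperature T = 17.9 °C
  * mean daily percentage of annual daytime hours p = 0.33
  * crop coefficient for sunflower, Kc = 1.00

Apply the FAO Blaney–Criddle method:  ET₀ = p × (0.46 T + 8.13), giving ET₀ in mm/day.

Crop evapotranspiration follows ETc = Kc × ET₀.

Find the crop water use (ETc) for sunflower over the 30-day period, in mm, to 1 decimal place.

162.0 mm

ET₀ = 0.33 × (0.46 × 17.9 + 8.13) = 0.33 × 16.364 = 5.4001 mm/d
ETc = Kc × ET₀ = 1.00 × 5.4001 = 5.4001 mm/d
Over 30 days: 5.4001 × 30 = 162.003 mm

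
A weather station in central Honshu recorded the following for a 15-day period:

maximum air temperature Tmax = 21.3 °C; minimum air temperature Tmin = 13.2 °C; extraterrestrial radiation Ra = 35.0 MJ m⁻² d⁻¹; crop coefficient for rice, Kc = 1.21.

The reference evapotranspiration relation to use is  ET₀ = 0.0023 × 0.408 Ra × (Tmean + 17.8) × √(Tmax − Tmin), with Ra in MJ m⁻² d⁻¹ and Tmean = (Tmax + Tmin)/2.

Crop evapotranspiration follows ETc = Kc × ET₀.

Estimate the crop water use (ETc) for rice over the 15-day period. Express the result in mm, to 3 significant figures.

59.5 mm

Tmean = (21.3 + 13.2)/2 = 17.25 °C
0.408 Ra = 0.408 × 35.0 = 14.2800 mm/d equivalent
ET₀ = 0.0023 × 14.2800 × (17.25 + 17.8) × √8.1 = 0.0023 × 14.2800 × 35.05 × 2.8460 = 3.2763 mm/d
ETc = Kc × ET₀ = 1.21 × 3.2763 = 3.9643 mm/d
Over 15 days: 3.9643 × 15 = 59.465 mm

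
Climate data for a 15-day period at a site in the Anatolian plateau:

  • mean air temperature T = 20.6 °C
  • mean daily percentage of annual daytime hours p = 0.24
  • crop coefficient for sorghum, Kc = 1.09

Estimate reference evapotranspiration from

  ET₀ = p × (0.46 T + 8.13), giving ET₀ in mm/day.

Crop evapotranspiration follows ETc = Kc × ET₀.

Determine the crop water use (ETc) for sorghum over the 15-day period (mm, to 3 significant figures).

ET₀ = 0.24 × (0.46 × 20.6 + 8.13) = 0.24 × 17.606 = 4.2254 mm/d
ETc = Kc × ET₀ = 1.09 × 4.2254 = 4.6057 mm/d
Over 15 days: 4.6057 × 15 = 69.086 mm

69.1 mm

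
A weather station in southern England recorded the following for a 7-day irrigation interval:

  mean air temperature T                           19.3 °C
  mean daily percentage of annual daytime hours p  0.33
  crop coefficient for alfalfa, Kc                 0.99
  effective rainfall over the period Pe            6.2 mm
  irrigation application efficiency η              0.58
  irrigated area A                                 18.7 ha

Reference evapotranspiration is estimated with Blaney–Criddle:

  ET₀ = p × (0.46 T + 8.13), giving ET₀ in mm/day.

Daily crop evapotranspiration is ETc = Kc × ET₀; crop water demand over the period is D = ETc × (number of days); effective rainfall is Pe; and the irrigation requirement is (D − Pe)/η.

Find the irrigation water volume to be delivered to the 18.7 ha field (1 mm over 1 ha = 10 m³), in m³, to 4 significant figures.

10540 m³

ET₀ = 0.33 × (0.46 × 19.3 + 8.13) = 0.33 × 17.008 = 5.6126 mm/d
ETc = Kc × ET₀ = 0.99 × 5.6126 = 5.5565 mm/d
Crop demand D = ETc × 7 d = 5.5565 × 7 = 38.896 mm
D − Pe = 38.896 − 6.2 = 32.696 mm
Gross irrigation = 32.696 / 0.58 = 56.372 mm
Volume = 56.372 mm × 18.7 ha × 10 = 10541.6 m³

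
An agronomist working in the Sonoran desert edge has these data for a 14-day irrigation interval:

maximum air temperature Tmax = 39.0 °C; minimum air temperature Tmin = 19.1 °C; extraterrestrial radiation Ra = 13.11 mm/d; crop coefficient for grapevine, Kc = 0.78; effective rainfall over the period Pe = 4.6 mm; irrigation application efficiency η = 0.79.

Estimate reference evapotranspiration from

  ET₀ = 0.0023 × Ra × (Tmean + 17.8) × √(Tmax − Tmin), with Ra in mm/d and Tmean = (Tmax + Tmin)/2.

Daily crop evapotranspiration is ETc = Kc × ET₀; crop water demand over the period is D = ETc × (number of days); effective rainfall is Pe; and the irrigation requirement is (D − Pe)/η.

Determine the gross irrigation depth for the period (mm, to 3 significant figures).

Tmean = (39.0 + 19.1)/2 = 29.05 °C
ET₀ = 0.0023 × 13.11 × (29.05 + 17.8) × √19.9 = 0.0023 × 13.11 × 46.85 × 4.4609 = 6.3018 mm/d
ETc = Kc × ET₀ = 0.78 × 6.3018 = 4.9154 mm/d
Crop demand D = ETc × 14 d = 4.9154 × 14 = 68.816 mm
D − Pe = 68.816 − 4.6 = 64.216 mm
Gross irrigation = 64.216 / 0.79 = 81.286 mm

81.3 mm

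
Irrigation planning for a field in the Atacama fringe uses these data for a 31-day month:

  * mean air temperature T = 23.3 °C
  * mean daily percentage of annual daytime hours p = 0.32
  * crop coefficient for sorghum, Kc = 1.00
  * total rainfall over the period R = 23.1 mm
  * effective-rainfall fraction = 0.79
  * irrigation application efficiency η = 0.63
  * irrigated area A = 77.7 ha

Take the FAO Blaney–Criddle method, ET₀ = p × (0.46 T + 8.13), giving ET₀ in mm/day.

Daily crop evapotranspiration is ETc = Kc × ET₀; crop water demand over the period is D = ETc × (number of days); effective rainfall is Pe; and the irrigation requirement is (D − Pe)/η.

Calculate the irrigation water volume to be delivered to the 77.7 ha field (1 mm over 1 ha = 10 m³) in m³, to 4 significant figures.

ET₀ = 0.32 × (0.46 × 23.3 + 8.13) = 0.32 × 18.848 = 6.0314 mm/d
ETc = Kc × ET₀ = 1.00 × 6.0314 = 6.0314 mm/d
Crop demand D = ETc × 31 d = 6.0314 × 31 = 186.973 mm
Pe = 0.79 × 23.1 = 18.249 mm
D − Pe = 186.973 − 18.249 = 168.724 mm
Gross irrigation = 168.724 / 0.63 = 267.816 mm
Volume = 267.816 mm × 77.7 ha × 10 = 208093.0 m³

208100 m³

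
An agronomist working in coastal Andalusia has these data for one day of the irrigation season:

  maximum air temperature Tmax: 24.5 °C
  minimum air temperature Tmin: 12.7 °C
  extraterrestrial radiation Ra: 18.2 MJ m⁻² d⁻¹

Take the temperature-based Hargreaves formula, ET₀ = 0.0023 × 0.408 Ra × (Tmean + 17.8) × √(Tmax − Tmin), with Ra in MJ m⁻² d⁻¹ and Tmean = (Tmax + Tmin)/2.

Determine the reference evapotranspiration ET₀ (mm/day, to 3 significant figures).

2.14 mm/day

Tmean = (24.5 + 12.7)/2 = 18.60 °C
0.408 Ra = 0.408 × 18.2 = 7.4256 mm/d equivalent
ET₀ = 0.0023 × 7.4256 × (18.60 + 17.8) × √11.8 = 0.0023 × 7.4256 × 36.40 × 3.4351 = 2.1355 mm/d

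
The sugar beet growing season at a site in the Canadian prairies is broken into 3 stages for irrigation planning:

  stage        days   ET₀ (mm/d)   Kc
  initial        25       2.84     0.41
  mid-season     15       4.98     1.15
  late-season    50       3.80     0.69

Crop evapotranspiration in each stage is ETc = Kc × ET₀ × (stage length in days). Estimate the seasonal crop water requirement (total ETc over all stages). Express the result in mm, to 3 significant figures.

initial: 0.41 × 2.84 × 25 = 29.11 mm
mid-season: 1.15 × 4.98 × 15 = 85.91 mm
late-season: 0.69 × 3.80 × 50 = 131.10 mm
Seasonal total = 246.12 mm

246 mm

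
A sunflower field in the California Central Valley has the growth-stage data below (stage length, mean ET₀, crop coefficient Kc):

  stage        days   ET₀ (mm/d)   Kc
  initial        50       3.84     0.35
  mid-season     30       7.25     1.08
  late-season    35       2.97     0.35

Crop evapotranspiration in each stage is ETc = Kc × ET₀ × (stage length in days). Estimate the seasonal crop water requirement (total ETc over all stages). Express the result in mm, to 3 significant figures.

338 mm

initial: 0.35 × 3.84 × 50 = 67.20 mm
mid-season: 1.08 × 7.25 × 30 = 234.90 mm
late-season: 0.35 × 2.97 × 35 = 36.38 mm
Seasonal total = 338.48 mm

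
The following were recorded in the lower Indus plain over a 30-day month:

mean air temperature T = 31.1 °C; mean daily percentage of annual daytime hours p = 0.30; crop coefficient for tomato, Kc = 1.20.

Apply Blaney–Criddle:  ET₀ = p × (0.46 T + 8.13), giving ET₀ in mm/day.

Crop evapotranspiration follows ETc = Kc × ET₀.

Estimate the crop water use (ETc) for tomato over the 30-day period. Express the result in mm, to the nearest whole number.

ET₀ = 0.30 × (0.46 × 31.1 + 8.13) = 0.30 × 22.436 = 6.7308 mm/d
ETc = Kc × ET₀ = 1.20 × 6.7308 = 8.0770 mm/d
Over 30 days: 8.0770 × 30 = 242.310 mm

242 mm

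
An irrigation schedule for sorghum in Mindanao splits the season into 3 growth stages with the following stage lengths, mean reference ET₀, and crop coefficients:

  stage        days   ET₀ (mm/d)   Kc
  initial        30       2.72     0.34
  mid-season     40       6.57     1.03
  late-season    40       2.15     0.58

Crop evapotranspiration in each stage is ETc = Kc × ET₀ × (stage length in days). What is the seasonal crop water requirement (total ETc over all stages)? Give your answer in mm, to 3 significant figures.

initial: 0.34 × 2.72 × 30 = 27.74 mm
mid-season: 1.03 × 6.57 × 40 = 270.68 mm
late-season: 0.58 × 2.15 × 40 = 49.88 mm
Seasonal total = 348.30 mm

348 mm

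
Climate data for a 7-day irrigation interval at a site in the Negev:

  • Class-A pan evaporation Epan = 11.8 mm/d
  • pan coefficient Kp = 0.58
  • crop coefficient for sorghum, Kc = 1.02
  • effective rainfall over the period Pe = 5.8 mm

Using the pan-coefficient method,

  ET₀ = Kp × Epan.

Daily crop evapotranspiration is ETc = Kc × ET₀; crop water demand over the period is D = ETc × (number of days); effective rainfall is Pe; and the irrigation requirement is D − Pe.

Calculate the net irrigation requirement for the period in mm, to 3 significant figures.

ET₀ = 0.58 × 11.8 = 6.8440 mm/d
ETc = Kc × ET₀ = 1.02 × 6.8440 = 6.9809 mm/d
Crop demand D = ETc × 7 d = 6.9809 × 7 = 48.866 mm
D − Pe = 48.866 − 5.8 = 43.066 mm

43.1 mm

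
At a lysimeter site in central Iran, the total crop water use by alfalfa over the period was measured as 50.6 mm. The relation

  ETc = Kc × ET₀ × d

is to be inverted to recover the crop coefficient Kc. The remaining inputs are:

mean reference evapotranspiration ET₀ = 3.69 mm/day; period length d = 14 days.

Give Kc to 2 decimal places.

0.98

ETc = Kc × ET₀ × d  ⇒  Kc = ETc / (ET₀ × d)
Kc = 50.6 / (3.69 × 14) = 50.6 / 51.66 = 0.9795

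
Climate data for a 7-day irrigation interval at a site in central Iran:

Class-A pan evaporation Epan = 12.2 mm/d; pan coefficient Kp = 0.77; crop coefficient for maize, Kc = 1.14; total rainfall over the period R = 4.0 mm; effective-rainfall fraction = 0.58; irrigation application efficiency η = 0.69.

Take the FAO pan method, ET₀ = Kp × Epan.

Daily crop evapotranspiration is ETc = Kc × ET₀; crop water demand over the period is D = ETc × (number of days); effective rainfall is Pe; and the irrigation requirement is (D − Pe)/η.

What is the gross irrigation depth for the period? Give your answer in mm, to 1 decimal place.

ET₀ = 0.77 × 12.2 = 9.3940 mm/d
ETc = Kc × ET₀ = 1.14 × 9.3940 = 10.7092 mm/d
Crop demand D = ETc × 7 d = 10.7092 × 7 = 74.964 mm
Pe = 0.58 × 4.0 = 2.320 mm
D − Pe = 74.964 − 2.320 = 72.644 mm
Gross irrigation = 72.644 / 0.69 = 105.281 mm

105.3 mm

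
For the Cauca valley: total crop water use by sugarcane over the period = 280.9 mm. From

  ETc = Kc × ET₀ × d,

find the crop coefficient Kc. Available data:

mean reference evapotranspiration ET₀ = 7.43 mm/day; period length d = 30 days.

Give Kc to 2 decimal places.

1.26

ETc = Kc × ET₀ × d  ⇒  Kc = ETc / (ET₀ × d)
Kc = 280.9 / (7.43 × 30) = 280.9 / 222.90 = 1.2602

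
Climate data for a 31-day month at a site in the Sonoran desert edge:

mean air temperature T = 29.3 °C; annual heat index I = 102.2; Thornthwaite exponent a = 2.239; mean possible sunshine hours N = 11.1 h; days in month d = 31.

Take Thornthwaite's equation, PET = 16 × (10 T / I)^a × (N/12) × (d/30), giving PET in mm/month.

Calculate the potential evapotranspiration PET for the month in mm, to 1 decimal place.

161.7 mm

10T/I = 10 × 29.3 / 102.2 = 2.8669
(10T/I)^a = 2.8669^2.239 = 10.5717
Uncorrected PET = 16 × 10.5717 = 169.147 mm
Correction = (N/12)(d/30) = (11.1/12)(31/30) = 0.9558
PET = 169.147 × 0.9558 = 161.671 mm/month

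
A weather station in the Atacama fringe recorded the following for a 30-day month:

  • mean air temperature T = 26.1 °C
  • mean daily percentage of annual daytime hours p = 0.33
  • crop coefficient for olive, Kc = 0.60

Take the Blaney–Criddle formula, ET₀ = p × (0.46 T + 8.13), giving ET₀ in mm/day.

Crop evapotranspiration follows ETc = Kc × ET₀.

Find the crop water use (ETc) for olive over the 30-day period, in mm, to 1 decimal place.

ET₀ = 0.33 × (0.46 × 26.1 + 8.13) = 0.33 × 20.136 = 6.6449 mm/d
ETc = Kc × ET₀ = 0.60 × 6.6449 = 3.9869 mm/d
Over 30 days: 3.9869 × 30 = 119.607 mm

119.6 mm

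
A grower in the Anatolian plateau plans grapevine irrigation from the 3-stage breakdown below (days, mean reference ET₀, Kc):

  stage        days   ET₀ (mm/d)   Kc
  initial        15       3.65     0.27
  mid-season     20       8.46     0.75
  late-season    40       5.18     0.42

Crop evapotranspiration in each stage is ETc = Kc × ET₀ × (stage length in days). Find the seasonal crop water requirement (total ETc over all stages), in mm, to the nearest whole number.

229 mm

initial: 0.27 × 3.65 × 15 = 14.78 mm
mid-season: 0.75 × 8.46 × 20 = 126.90 mm
late-season: 0.42 × 5.18 × 40 = 87.02 mm
Seasonal total = 228.70 mm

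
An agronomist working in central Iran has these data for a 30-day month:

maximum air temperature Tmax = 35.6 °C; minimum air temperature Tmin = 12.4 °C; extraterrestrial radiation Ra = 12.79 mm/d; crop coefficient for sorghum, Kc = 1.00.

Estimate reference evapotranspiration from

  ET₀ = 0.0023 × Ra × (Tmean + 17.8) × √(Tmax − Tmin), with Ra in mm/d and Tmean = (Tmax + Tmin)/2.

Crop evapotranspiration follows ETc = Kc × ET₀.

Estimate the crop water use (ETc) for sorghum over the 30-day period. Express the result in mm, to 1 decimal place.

Tmean = (35.6 + 12.4)/2 = 24.00 °C
ET₀ = 0.0023 × 12.79 × (24.00 + 17.8) × √23.2 = 0.0023 × 12.79 × 41.80 × 4.8166 = 5.9226 mm/d
ETc = Kc × ET₀ = 1.00 × 5.9226 = 5.9226 mm/d
Over 30 days: 5.9226 × 30 = 177.678 mm

177.7 mm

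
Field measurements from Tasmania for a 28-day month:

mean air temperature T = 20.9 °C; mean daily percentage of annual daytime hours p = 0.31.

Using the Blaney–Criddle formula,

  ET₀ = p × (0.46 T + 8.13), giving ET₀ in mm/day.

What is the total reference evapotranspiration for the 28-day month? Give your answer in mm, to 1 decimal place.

ET₀ = 0.31 × (0.46 × 20.9 + 8.13) = 0.31 × 17.744 = 5.5006 mm/d
Monthly total = 5.5006 × 28 = 154.017 mm

154.0 mm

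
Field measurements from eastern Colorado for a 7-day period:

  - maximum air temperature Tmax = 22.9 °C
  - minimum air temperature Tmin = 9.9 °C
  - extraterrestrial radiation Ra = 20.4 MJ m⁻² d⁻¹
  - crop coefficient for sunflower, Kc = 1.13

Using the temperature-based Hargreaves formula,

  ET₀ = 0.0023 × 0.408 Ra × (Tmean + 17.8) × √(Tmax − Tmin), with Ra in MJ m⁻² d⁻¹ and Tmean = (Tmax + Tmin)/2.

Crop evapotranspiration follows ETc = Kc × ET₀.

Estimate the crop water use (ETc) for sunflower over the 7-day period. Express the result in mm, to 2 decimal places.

18.67 mm

Tmean = (22.9 + 9.9)/2 = 16.40 °C
0.408 Ra = 0.408 × 20.4 = 8.3232 mm/d equivalent
ET₀ = 0.0023 × 8.3232 × (16.40 + 17.8) × √13.0 = 0.0023 × 8.3232 × 34.20 × 3.6056 = 2.3606 mm/d
ETc = Kc × ET₀ = 1.13 × 2.3606 = 2.6675 mm/d
Over 7 days: 2.6675 × 7 = 18.673 mm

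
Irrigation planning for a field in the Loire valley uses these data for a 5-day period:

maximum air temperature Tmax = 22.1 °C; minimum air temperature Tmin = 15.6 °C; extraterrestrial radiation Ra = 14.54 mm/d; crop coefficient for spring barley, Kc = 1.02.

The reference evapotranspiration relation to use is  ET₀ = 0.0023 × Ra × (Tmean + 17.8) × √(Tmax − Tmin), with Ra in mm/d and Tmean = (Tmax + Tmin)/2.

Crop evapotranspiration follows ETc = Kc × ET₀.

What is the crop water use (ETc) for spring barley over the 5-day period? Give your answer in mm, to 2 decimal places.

Tmean = (22.1 + 15.6)/2 = 18.85 °C
ET₀ = 0.0023 × 14.54 × (18.85 + 17.8) × √6.5 = 0.0023 × 14.54 × 36.65 × 2.5495 = 3.1248 mm/d
ETc = Kc × ET₀ = 1.02 × 3.1248 = 3.1873 mm/d
Over 5 days: 3.1873 × 5 = 15.937 mm

15.94 mm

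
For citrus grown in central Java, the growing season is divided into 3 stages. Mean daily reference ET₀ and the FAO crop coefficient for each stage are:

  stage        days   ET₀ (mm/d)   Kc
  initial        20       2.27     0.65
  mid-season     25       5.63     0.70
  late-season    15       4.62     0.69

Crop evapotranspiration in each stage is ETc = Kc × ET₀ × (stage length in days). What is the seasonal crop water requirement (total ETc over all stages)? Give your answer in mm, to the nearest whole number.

initial: 0.65 × 2.27 × 20 = 29.51 mm
mid-season: 0.70 × 5.63 × 25 = 98.53 mm
late-season: 0.69 × 4.62 × 15 = 47.82 mm
Seasonal total = 175.86 mm

176 mm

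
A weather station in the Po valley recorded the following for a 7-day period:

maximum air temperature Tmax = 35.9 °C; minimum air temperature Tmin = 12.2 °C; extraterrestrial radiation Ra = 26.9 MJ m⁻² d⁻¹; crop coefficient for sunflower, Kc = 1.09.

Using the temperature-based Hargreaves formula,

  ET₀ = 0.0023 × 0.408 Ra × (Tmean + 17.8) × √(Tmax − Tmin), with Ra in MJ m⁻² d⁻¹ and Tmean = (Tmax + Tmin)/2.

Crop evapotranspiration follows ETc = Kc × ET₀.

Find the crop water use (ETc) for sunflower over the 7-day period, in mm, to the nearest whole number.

39 mm

Tmean = (35.9 + 12.2)/2 = 24.05 °C
0.408 Ra = 0.408 × 26.9 = 10.9752 mm/d equivalent
ET₀ = 0.0023 × 10.9752 × (24.05 + 17.8) × √23.7 = 0.0023 × 10.9752 × 41.85 × 4.8683 = 5.1430 mm/d
ETc = Kc × ET₀ = 1.09 × 5.1430 = 5.6059 mm/d
Over 7 days: 5.6059 × 7 = 39.241 mm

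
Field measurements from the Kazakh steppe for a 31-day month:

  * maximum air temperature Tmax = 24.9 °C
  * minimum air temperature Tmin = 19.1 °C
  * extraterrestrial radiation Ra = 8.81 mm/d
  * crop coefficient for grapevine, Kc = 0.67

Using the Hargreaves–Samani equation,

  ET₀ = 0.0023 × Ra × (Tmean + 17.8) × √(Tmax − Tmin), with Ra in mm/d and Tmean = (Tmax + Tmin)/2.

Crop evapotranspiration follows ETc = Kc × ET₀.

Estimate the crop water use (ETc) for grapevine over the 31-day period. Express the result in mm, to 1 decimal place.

40.3 mm

Tmean = (24.9 + 19.1)/2 = 22.00 °C
ET₀ = 0.0023 × 8.81 × (22.00 + 17.8) × √5.8 = 0.0023 × 8.81 × 39.80 × 2.4083 = 1.9422 mm/d
ETc = Kc × ET₀ = 0.67 × 1.9422 = 1.3013 mm/d
Over 31 days: 1.3013 × 31 = 40.340 mm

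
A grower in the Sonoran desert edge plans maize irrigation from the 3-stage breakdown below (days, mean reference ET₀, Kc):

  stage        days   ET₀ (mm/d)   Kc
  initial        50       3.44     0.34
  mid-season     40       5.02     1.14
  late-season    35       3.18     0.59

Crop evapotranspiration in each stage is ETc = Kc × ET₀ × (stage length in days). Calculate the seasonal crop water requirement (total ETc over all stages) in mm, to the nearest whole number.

initial: 0.34 × 3.44 × 50 = 58.48 mm
mid-season: 1.14 × 5.02 × 40 = 228.91 mm
late-season: 0.59 × 3.18 × 35 = 65.67 mm
Seasonal total = 353.06 mm

353 mm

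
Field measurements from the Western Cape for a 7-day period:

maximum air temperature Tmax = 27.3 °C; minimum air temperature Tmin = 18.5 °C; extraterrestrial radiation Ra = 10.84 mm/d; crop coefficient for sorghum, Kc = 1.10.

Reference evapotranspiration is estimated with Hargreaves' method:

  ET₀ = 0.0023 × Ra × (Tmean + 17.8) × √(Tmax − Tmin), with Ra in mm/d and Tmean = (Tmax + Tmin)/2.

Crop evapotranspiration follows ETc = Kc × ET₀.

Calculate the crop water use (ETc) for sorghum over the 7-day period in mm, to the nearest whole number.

23 mm

Tmean = (27.3 + 18.5)/2 = 22.90 °C
ET₀ = 0.0023 × 10.84 × (22.90 + 17.8) × √8.8 = 0.0023 × 10.84 × 40.70 × 2.9665 = 3.0102 mm/d
ETc = Kc × ET₀ = 1.10 × 3.0102 = 3.3112 mm/d
Over 7 days: 3.3112 × 7 = 23.178 mm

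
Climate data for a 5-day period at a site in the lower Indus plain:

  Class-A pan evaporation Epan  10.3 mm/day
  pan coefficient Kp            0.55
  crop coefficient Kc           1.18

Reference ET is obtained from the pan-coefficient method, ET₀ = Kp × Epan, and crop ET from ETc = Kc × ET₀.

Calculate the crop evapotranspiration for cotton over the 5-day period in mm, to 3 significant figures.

ET₀ = 0.55 × 10.3 = 5.6650 mm/d
ETc = Kc × ET₀ = 1.18 × 5.6650 = 6.6847 mm/d
Over 5 days: 6.6847 × 5 = 33.424 mm

33.4 mm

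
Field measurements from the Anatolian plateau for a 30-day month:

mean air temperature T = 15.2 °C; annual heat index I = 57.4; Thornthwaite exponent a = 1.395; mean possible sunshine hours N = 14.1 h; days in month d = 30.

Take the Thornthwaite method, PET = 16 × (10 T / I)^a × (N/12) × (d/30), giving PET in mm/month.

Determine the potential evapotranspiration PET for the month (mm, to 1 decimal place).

73.1 mm

10T/I = 10 × 15.2 / 57.4 = 2.6481
(10T/I)^a = 2.6481^1.395 = 3.8904
Uncorrected PET = 16 × 3.8904 = 62.246 mm
Correction = (N/12)(d/30) = (14.1/12)(30/30) = 1.1750
PET = 62.246 × 1.1750 = 73.139 mm/month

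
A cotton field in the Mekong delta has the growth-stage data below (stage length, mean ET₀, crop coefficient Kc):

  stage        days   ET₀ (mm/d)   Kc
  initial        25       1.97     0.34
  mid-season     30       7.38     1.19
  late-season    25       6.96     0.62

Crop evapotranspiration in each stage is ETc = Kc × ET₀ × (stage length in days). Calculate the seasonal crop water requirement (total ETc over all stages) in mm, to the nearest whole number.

initial: 0.34 × 1.97 × 25 = 16.75 mm
mid-season: 1.19 × 7.38 × 30 = 263.47 mm
late-season: 0.62 × 6.96 × 25 = 107.88 mm
Seasonal total = 388.10 mm

388 mm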